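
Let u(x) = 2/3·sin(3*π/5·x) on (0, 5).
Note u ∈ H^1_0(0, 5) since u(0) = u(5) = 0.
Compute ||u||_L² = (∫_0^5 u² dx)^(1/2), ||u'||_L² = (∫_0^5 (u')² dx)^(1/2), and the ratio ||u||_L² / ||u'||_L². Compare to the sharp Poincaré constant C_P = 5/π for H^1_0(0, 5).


||u||_L² / ||u'||_L² = 5/(3*π) < C_P = 5/π.

u(x) = 2/3·sin(3*π/5·x), so u'(x) = 2*π*cos(3*π*x/5)/5.
Writing u(x) = A·sin(kπx/L) with A = 2/3 and k = 3, use ∫_0^L sin²(kπx/L) dx = L/2 and ∫_0^L cos²(kπx/L) dx = L/2.
u² = 4/9·sin²(3*π/5·x) and (u')² = 4*π^2/25·cos²(3*π/5·x), and each of sin², cos² integrates to L/2 = 5/2 over (0, 5).
∫_0^5 u² dx = 10/9, so ||u||_L² = sqrt(10)/3.
∫_0^5 (u')² dx = 2*π^2/5, so ||u'||_L² = sqrt(10)*π/5.
Ratio ||u||_L² / ||u'||_L² = 5/(3*π).
Sharp Poincaré constant on H^1_0(0, 5) is C_P = L/π = 5/π, achieved by sin(π/5·x).
This is the k = 3 harmonic; the ratio L/(kπ) is strictly less than C_P = L/π, consistent with the sharp inequality ||u||_L² ≤ C_P ||u'||_L².


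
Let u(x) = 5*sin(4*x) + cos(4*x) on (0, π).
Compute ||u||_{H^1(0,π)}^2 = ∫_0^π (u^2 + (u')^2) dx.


||u||_{H^1(0,π)}^2 = 221*π

u'(x) = -4*sin(4*x) + 20*cos(4*x).
Expand u² and (u')² and integrate term by term on (0, π), using: for integers n ≥ 1, ∫_0^π sin²(nx) dx = ∫_0^π cos²(nx) dx = π/2; for n ≠ n', ∫_0^π sin(nx)sin(n'x) dx = ∫_0^π cos(nx)cos(n'x) dx = 0; and by product-to-sum, ∫_0^π sin(nx)cos(n'x) dx = ½∫_0^π [sin((n+n')x) + sin((n−n')x)] dx, which is 0 when n+n' is even and 2n/(n²−n'²) when n+n' is odd (it need not vanish on (0, π)).
  u² squared terms: (5)²·∫sin(4x)² dx = 25·π/2 = 25*π/2;  (1)²·∫cos(4x)² dx = 1·π/2 = π/2.
  u² cross terms: 2·(5)·(1)·∫sin(4x)·cos(4x) dx = 10·(0) = 0.
  So ∫_0^π u² dx = 25*π/2 + π/2 + 0 = 13*π.
  (u')² squared terms: (-4)²·∫sin(4x)² dx = 16·π/2 = 8*π;  (20)²·∫cos(4x)² dx = 400·π/2 = 200*π.
  (u')² cross terms: 2·(-4)·(20)·∫sin(4x)·cos(4x) dx = -160·(0) = 0.
  So ∫_0^π (u')² dx = 8*π + 200*π + 0 = 208*π.
||u||_{H^1}^2 = (13*π) + (208*π) = 221*π.


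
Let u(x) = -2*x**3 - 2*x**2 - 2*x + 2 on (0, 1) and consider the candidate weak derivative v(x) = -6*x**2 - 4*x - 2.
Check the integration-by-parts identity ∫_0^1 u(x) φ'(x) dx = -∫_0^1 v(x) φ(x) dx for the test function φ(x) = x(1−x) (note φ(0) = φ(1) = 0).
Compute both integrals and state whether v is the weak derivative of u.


LHS = 29/30, RHS = 29/30. Yes, v = u' weakly.

u(x) = -2*x**3 - 2*x**2 - 2*x + 2, classical derivative u'(x) = -6*x**2 - 4*x - 2.
φ(x) = x(1−x), so φ'(x) = 1 - 2*x.
Note φ(0) = φ(1) = 0, so the boundary term u·φ vanishes.
LHS = ∫_0^1 u(x) φ'(x) dx = ∫_0^1 (4*x^4 + 2*x^3 + 2*x^2 - 6*x + 2) dx. Term by term:
  ∫_0^1 4*x^4 dx = 4/5;  ∫_0^1 2*x^3 dx = 1/2;  ∫_0^1 2*x^2 dx = 2/3;
  ∫_0^1 -6*x dx = -3;  ∫_0^1 2 dx = 2.
Sum: 4/5 + 1/2 + 2/3 − 3 + 2 = 29/30.
So LHS = 29/30.
∫_0^1 v(x) φ(x) dx = ∫_0^1 (6*x^4 - 2*x^3 - 2*x^2 - 2*x) dx. Term by term:
  ∫_0^1 6*x^4 dx = 6/5;  ∫_0^1 -2*x^3 dx = -1/2;  ∫_0^1 -2*x^2 dx = -2/3;
  ∫_0^1 -2*x dx = -1.
Sum: 6/5 − 1/2 − 2/3 − 1 = -29/30.
So RHS = -∫_0^1 v(x) φ(x) dx = 29/30.
LHS = RHS, so the identity holds for this test φ.
Moreover u is smooth here and v(x) = u'(x) = -6*x**2 - 4*x - 2 pointwise, so the identity holds for every test function. Hence v is the weak derivative of u.


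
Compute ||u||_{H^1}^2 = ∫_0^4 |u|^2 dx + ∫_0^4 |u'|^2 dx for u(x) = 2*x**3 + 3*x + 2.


||u||_{H^1}^2 = 728444/35

The H^1 norm (squared) on an interval (0, L) is
  ||u||_{H^1}^2 = ∫_0^L u(x)^2 dx + ∫_0^L u'(x)^2 dx.
Compute u'(x) = 6*x**2 + 3.
Then u(x)^2 = 4*x**6 + 12*x**4 + 8*x**3 + 9*x**2 + 12*x + 4 and u'(x)^2 = 36*x**4 + 36*x**2 + 9.
Integrate each monomial from 0 to 4 using ∫_0^4 c·x^n dx = c·4^(n+1)/(n+1):
  ∫_0^4 u(x)^2 dx = ∫_0^4 (4*x^6 + 12*x^4 + 8*x^3 + 9*x^2 + 12*x + 4) dx. Term by term:
    ∫_0^4 4*x^6 dx = 65536/7;  ∫_0^4 12*x^4 dx = 12288/5;  ∫_0^4 8*x^3 dx = 512;
    ∫_0^4 9*x^2 dx = 192;  ∫_0^4 12*x dx = 96;  ∫_0^4 4 dx = 16.
  Sum: 65536/7 + 12288/5 + 512 + 192 + 96 + 16 = 442256/35.
  ∫_0^4 u'(x)^2 dx = ∫_0^4 (36*x^4 + 36*x^2 + 9) dx. Term by term:
    ∫_0^4 36*x^4 dx = 36864/5;  ∫_0^4 36*x^2 dx = 768;  ∫_0^4 9 dx = 36.
  Sum: 36864/5 + 768 + 36 = 40884/5.
Adding: ||u||_{H^1}^2 = 442256/35 + 40884/5 = 728444/35.


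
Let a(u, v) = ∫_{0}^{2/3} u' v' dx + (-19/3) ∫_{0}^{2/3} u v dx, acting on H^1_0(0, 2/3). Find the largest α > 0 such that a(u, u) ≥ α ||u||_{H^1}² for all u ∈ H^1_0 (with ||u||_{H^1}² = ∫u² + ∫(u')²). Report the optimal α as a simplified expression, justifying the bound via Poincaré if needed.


α = (-76 + 27*π^2)/(3*(4 + 9*π^2))

Coercivity of a(·,·) on H^1_0(0, 2/3) means a(u, u) ≥ α ||u||_{H^1}² for every u ∈ H^1_0.
The interval has length L = 2/3, and Poincaré/coercivity depend only on L. Here a(u, u) = ∫(u')² + (-19/3)·∫u².
Here c = -19/3 < 0 with |c| < (π/L)² = 9*π^2/4, so coercivity still holds. The condition a(u,u) ≥ α||u||_{H^1}² reads (1−α)∫(u')² ≥ (α−c)∫u². Any admissible α is ≤ 1 (rapidly oscillating u have ∫u²/∫(u')² → 0), and α = 1 would force 0 ≥ (1−c)∫u², impossible since c < 1; so 1−α > 0. By the sharp Poincaré inequality on H^1_0 of an interval of length L, ∫(u')² ≥ (π/L)²∫u² with equality for the first sine mode sin(π(x−x₀)/L) (x₀ the left endpoint), so the inequality holds for all u iff (1−α)(π/L)² ≥ α − c, i.e. α ≤ ((π/L)² + c)/((π/L)² + 1) = (1 + c(L/π)²)/(1 + (L/π)²). (Direct route, valid since c ≤ 0: Poincaré gives c∫u² ≥ c(L/π)²∫(u')², so a(u,u) ≥ (1 + c(L/π)²)∫(u')², while ||u||_{H^1}² ≤ (1 + (L/π)²)∫(u')²; dividing yields the same α.) With (π/L)² = 9*π^2/4 and c = -19/3, the largest admissible constant is α = ((π/L)² + c)/((π/L)² + 1).
Simplifying, α = (-76 + 27*π^2)/(3*(4 + 9*π^2)).


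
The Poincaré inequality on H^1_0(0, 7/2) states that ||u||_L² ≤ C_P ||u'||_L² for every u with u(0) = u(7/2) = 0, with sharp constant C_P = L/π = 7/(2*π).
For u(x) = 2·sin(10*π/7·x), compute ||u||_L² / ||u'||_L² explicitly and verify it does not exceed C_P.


||u||_L² / ||u'||_L² = 7/(10*π) < C_P = 7/(2*π).

u(x) = 2·sin(10*π/7·x), so u'(x) = 20*π*cos(10*π*x/7)/7.
Writing u(x) = A·sin(kπx/L) with A = 2 and k = 5, use ∫_0^L sin²(kπx/L) dx = L/2 and ∫_0^L cos²(kπx/L) dx = L/2.
u² = 4·sin²(10*π/7·x) and (u')² = 400*π^2/49·cos²(10*π/7·x), and each of sin², cos² integrates to L/2 = 7/4 over (0, 7/2).
∫_0^7/2 u² dx = 7, so ||u||_L² = sqrt(7).
∫_0^7/2 (u')² dx = 100*π^2/7, so ||u'||_L² = 10*sqrt(7)*π/7.
Ratio ||u||_L² / ||u'||_L² = 7/(10*π).
Sharp Poincaré constant on H^1_0(0, 7/2) is C_P = L/π = 7/(2*π), achieved by sin(2*π/7·x).
This is the k = 5 harmonic; the ratio L/(kπ) is strictly less than C_P = L/π, consistent with the sharp inequality ||u||_L² ≤ C_P ||u'||_L².


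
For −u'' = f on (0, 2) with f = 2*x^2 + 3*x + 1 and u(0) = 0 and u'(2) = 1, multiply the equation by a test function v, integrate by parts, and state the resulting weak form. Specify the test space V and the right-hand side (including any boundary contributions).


V = {v ∈ H^1(0, 2) : v(0) = 0} (test functions vanish at x = 0 where u is specified); weak form: ∫_0^2 u'v' dx = ∫_0^2 (2*x^2 + 3*x + 1) v dx + v(2) for all v ∈ V.

Multiply both sides by a test function v and integrate from 0 to 2:
  ∫_0^2 −u''(x) v(x) dx = ∫_0^2 f(x) v(x) dx.
Integrate the LHS by parts once:
  ∫_0^2 −u'' v dx = −[u'(x) v(x)]_0^2 + ∫_0^2 u'(x) v'(x) dx.
Thus ∫_0^2 u'(x) v'(x) dx = ∫_0^2 f(x) v(x) dx + [u'(x) v(x)]_0^2.
Choose V so that boundary terms are either known or forced to vanish.
Mixed BC: u(0) = 0 (Dirichlet) and u'(2) = 1 (Neumann). Define V = {v ∈ H^1(0, 2) : v(0) = 0}. Then [u' v]_0^2 = u'(2)·v(2) − u'(0)·0 = v(2).
Weak formulation: find u (satisfying any essential BC) such that ∫_0^2 u'(x) v'(x) dx = ∫_0^2 f v dx + v(2) for all v ∈ V (Dirichlet at 0 absorbed into V; Neumann datum at x = 2 contributes the boundary term).
Substituting f(x) = 2*x^2 + 3*x + 1, the right-hand side is ∫_0^2 (2*x^2 + 3*x + 1) v dx + v(2).


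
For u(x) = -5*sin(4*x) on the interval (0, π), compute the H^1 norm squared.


||u||_{H^1(0,π)}^2 = 425*π/2

u'(x) = -20*cos(4*x).
Expand u² and (u')² and integrate term by term on (0, π), using: for integers n ≥ 1, ∫_0^π sin²(nx) dx = ∫_0^π cos²(nx) dx = π/2; for n ≠ n', ∫_0^π sin(nx)sin(n'x) dx = ∫_0^π cos(nx)cos(n'x) dx = 0; and by product-to-sum, ∫_0^π sin(nx)cos(n'x) dx = ½∫_0^π [sin((n+n')x) + sin((n−n')x)] dx, which is 0 when n+n' is even and 2n/(n²−n'²) when n+n' is odd (it need not vanish on (0, π)).
  u² squared terms: (-5)²·∫sin(4x)² dx = 25·π/2 = 25*π/2.
  So ∫_0^π u² dx = 25*π/2.
  (u')² squared terms: (-20)²·∫cos(4x)² dx = 400·π/2 = 200*π.
  So ∫_0^π (u')² dx = 200*π.
||u||_{H^1}^2 = (25*π/2) + (200*π) = 425*π/2.


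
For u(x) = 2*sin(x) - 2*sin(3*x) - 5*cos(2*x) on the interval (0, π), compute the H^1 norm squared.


||u||_{H^1(0,π)}^2 = 560/3 + 173*π/2

u'(x) = 10*sin(2*x) + 2*cos(x) - 6*cos(3*x).
Expand u² and (u')² and integrate term by term on (0, π), using: for integers n ≥ 1, ∫_0^π sin²(nx) dx = ∫_0^π cos²(nx) dx = π/2; for n ≠ n', ∫_0^π sin(nx)sin(n'x) dx = ∫_0^π cos(nx)cos(n'x) dx = 0; and by product-to-sum, ∫_0^π sin(nx)cos(n'x) dx = ½∫_0^π [sin((n+n')x) + sin((n−n')x)] dx, which is 0 when n+n' is even and 2n/(n²−n'²) when n+n' is odd (it need not vanish on (0, π)).
  u² squared terms: (-5)²·∫cos(2x)² dx = 25·π/2 = 25*π/2;  (-2)²·∫sin(3x)² dx = 4·π/2 = 2*π;  (2)²·∫sin(x)² dx = 4·π/2 = 2*π.
  u² cross terms: 2·(-5)·(-2)·∫cos(2x)·sin(3x) dx = 20·(6/5) = 24;  2·(-5)·(2)·∫cos(2x)·sin(x) dx = -20·(-2/3) = 40/3;  2·(-2)·(2)·∫sin(3x)·sin(x) dx = -8·(0) = 0.
  So ∫_0^π u² dx = 25*π/2 + 2*π + 2*π + 24 + 40/3 + 0 = 112/3 + 33*π/2.
  (u')² squared terms: (-6)²·∫cos(3x)² dx = 36·π/2 = 18*π;  (2)²·∫cos(x)² dx = 4·π/2 = 2*π;  (10)²·∫sin(2x)² dx = 100·π/2 = 50*π.
  (u')² cross terms: 2·(-6)·(2)·∫cos(3x)·cos(x) dx = -24·(0) = 0;  2·(-6)·(10)·∫cos(3x)·sin(2x) dx = -120·(-4/5) = 96;  2·(2)·(10)·∫cos(x)·sin(2x) dx = 40·(4/3) = 160/3.
  So ∫_0^π (u')² dx = 18*π + 2*π + 50*π + 0 + 96 + 160/3 = 448/3 + 70*π.
||u||_{H^1}^2 = (112/3 + 33*π/2) + (448/3 + 70*π) = 560/3 + 173*π/2.


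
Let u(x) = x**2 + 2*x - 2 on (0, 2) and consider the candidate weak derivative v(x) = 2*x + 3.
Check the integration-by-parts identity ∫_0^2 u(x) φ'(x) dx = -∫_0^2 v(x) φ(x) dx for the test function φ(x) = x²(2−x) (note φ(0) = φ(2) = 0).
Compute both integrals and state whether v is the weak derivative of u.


LHS = -88/15, RHS = -36/5. No, v is not the weak derivative of u.

u(x) = x**2 + 2*x - 2, classical derivative u'(x) = 2*x + 2.
φ(x) = x²(2−x), so φ'(x) = x*(4 - 3*x).
Note φ(0) = φ(2) = 0, so the boundary term u·φ vanishes.
LHS = ∫_0^2 u(x) φ'(x) dx = ∫_0^2 (-3*x^4 - 2*x^3 + 14*x^2 - 8*x) dx. Term by term:
  ∫_0^2 -3*x^4 dx = -96/5;  ∫_0^2 -2*x^3 dx = -8;  ∫_0^2 14*x^2 dx = 112/3;
  ∫_0^2 -8*x dx = -16.
Sum: -96/5 − 8 + 112/3 − 16 = -88/15.
So LHS = -88/15.
∫_0^2 v(x) φ(x) dx = ∫_0^2 (-2*x^4 + x^3 + 6*x^2) dx. Term by term:
  ∫_0^2 -2*x^4 dx = -64/5;  ∫_0^2 x^3 dx = 4;  ∫_0^2 6*x^2 dx = 16.
Sum: -64/5 + 4 + 16 = 36/5.
So RHS = -∫_0^2 v(x) φ(x) dx = -36/5.
LHS − RHS = 4/3 ≠ 0, so the identity fails.
(For a valid weak derivative the identity must hold for EVERY test function, in particular this one. The failure shows v is NOT the weak derivative of u.)
Correct weak derivative would be u'(x) = 2*x + 2.


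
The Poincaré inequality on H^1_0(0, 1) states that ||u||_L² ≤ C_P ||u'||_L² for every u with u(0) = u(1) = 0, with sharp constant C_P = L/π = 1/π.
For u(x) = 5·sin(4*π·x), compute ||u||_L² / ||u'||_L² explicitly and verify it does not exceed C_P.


||u||_L² / ||u'||_L² = 1/(4*π) < C_P = 1/π.

u(x) = 5·sin(4*π·x), so u'(x) = 20*π*cos(4*π*x).
Writing u(x) = A·sin(kπx/L) with A = 5 and k = 4, use ∫_0^L sin²(kπx/L) dx = L/2 and ∫_0^L cos²(kπx/L) dx = L/2.
u² = 25·sin²(4*π·x) and (u')² = 400*π^2·cos²(4*π·x), and each of sin², cos² integrates to L/2 = 1/2 over (0, 1).
∫_0^1 u² dx = 25/2, so ||u||_L² = 5*sqrt(2)/2.
∫_0^1 (u')² dx = 200*π^2, so ||u'||_L² = 10*sqrt(2)*π.
Ratio ||u||_L² / ||u'||_L² = 1/(4*π).
Sharp Poincaré constant on H^1_0(0, 1) is C_P = L/π = 1/π, achieved by sin(π·x).
This is the k = 4 harmonic; the ratio L/(kπ) is strictly less than C_P = L/π, consistent with the sharp inequality ||u||_L² ≤ C_P ||u'||_L².


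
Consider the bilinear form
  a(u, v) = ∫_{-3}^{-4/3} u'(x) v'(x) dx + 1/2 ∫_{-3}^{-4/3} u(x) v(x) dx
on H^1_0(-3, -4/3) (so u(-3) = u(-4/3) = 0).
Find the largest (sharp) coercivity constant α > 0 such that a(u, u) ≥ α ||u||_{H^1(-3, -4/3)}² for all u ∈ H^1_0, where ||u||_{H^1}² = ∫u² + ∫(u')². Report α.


α = (25 + 18*π^2)/(2*(25 + 9*π^2))

Coercivity of a(·,·) on H^1_0(-3, -4/3) means a(u, u) ≥ α ||u||_{H^1}² for every u ∈ H^1_0.
The interval has length L = 5/3, and Poincaré/coercivity depend only on L. Here a(u, u) = ∫(u')² + (1/2)·∫u².
Here 0 < c = 1/2 < 1. The condition a(u,u) ≥ α||u||_{H^1}² reads (1−α)∫(u')² ≥ (α−c)∫u². Any admissible α is ≤ 1 (rapidly oscillating u have ∫u²/∫(u')² → 0), and α = 1 would force 0 ≥ (1−c)∫u², impossible since c < 1; so 1−α > 0. By the sharp Poincaré inequality on H^1_0 of an interval of length L, ∫(u')² ≥ (π/L)²∫u² with equality for the first sine mode sin(π(x−x₀)/L) (x₀ the left endpoint), so the inequality holds for all u iff (1−α)(π/L)² ≥ α − c, i.e. α ≤ ((π/L)² + c)/((π/L)² + 1) = (1 + c(L/π)²)/(1 + (L/π)²). With (π/L)² = 9*π^2/25 and c = 1/2, the largest admissible constant is α = ((π/L)² + c)/((π/L)² + 1).
Simplifying, α = (25 + 18*π^2)/(2*(25 + 9*π^2)).


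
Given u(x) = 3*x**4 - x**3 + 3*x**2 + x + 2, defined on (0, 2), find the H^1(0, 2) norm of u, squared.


||u||_{H^1}^2 = 393754/105

The H^1 norm (squared) on an interval (0, L) is
  ||u||_{H^1}^2 = ∫_0^L u(x)^2 dx + ∫_0^L u'(x)^2 dx.
Compute u'(x) = 12*x**3 - 3*x**2 + 6*x + 1.
Then u(x)^2 = 9*x**8 - 6*x**7 + 19*x**6 + 19*x**4 + 2*x**3 + 13*x**2 + 4*x + 4 and u'(x)^2 = 144*x**6 - 72*x**5 + 153*x**4 - 12*x**3 + 30*x**2 + 12*x + 1.
Integrate each monomial from 0 to 2 using ∫_0^2 c·x^n dx = c·2^(n+1)/(n+1):
  ∫_0^2 u(x)^2 dx = ∫_0^2 (9*x^8 - 6*x^7 + 19*x^6 + 19*x^4 + 2*x^3 + 13*x^2 + 4*x + 4) dx. Term by term:
    ∫_0^2 9*x^8 dx = 512;  ∫_0^2 -6*x^7 dx = -192;  ∫_0^2 19*x^6 dx = 2432/7;
    ∫_0^2 19*x^4 dx = 608/5;  ∫_0^2 2*x^3 dx = 8;  ∫_0^2 13*x^2 dx = 104/3;
    ∫_0^2 4*x dx = 8;  ∫_0^2 4 dx = 8.
  Sum: 512 − 192 + 2432/7 + 608/5 + 8 + 104/3 + 8 + 8 = 89008/105.
  ∫_0^2 u'(x)^2 dx = ∫_0^2 (144*x^6 - 72*x^5 + 153*x^4 - 12*x^3 + 30*x^2 + 12*x + 1) dx. Term by term:
    ∫_0^2 144*x^6 dx = 18432/7;  ∫_0^2 -72*x^5 dx = -768;  ∫_0^2 153*x^4 dx = 4896/5;
    ∫_0^2 -12*x^3 dx = -48;  ∫_0^2 30*x^2 dx = 80;  ∫_0^2 12*x dx = 24;
    ∫_0^2 1 dx = 2.
  Sum: 18432/7 − 768 + 4896/5 − 48 + 80 + 24 + 2 = 101582/35.
Adding: ||u||_{H^1}^2 = 89008/105 + 101582/35 = 393754/105.


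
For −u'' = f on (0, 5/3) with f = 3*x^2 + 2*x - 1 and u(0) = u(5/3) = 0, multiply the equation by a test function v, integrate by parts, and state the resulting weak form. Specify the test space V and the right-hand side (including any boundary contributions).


V = H^1_0(0, 5/3) (so v(0) = v(5/3) = 0); weak form: ∫_0^5/3 u'v' dx = ∫_0^5/3 (3*x^2 + 2*x - 1) v dx for all v ∈ V.

Multiply both sides by a test function v and integrate from 0 to 5/3:
  ∫_0^5/3 −u''(x) v(x) dx = ∫_0^5/3 f(x) v(x) dx.
Integrate the LHS by parts once:
  ∫_0^5/3 −u'' v dx = −[u'(x) v(x)]_0^5/3 + ∫_0^5/3 u'(x) v'(x) dx.
Thus ∫_0^5/3 u'(x) v'(x) dx = ∫_0^5/3 f(x) v(x) dx + [u'(x) v(x)]_0^5/3.
Choose V so that boundary terms are either known or forced to vanish.
u is Dirichlet: u(0) = u(5/3) = 0. Let V = H^1_0(0, 5/3); then v(0) = v(5/3) = 0, and [u' v]_0^5/3 = 0.
Weak formulation: find u (satisfying any essential BC) such that ∫_0^5/3 u'(x) v'(x) dx = ∫_0^5/3 f v dx for all v ∈ V.
Substituting f(x) = 3*x^2 + 2*x - 1, the right-hand side is ∫_0^5/3 (3*x^2 + 2*x - 1) v dx.


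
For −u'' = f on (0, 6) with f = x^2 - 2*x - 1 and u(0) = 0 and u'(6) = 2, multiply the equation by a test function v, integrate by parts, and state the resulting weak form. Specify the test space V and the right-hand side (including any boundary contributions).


V = {v ∈ H^1(0, 6) : v(0) = 0} (test functions vanish at x = 0 where u is specified); weak form: ∫_0^6 u'v' dx = ∫_0^6 (x^2 - 2*x - 1) v dx + 2·v(6) for all v ∈ V.

Multiply both sides by a test function v and integrate from 0 to 6:
  ∫_0^6 −u''(x) v(x) dx = ∫_0^6 f(x) v(x) dx.
Integrate the LHS by parts once:
  ∫_0^6 −u'' v dx = −[u'(x) v(x)]_0^6 + ∫_0^6 u'(x) v'(x) dx.
Thus ∫_0^6 u'(x) v'(x) dx = ∫_0^6 f(x) v(x) dx + [u'(x) v(x)]_0^6.
Choose V so that boundary terms are either known or forced to vanish.
Mixed BC: u(0) = 0 (Dirichlet) and u'(6) = 2 (Neumann). Define V = {v ∈ H^1(0, 6) : v(0) = 0}. Then [u' v]_0^6 = u'(6)·v(6) − u'(0)·0 = 2·v(6).
Weak formulation: find u (satisfying any essential BC) such that ∫_0^6 u'(x) v'(x) dx = ∫_0^6 f v dx + 2·v(6) for all v ∈ V (Dirichlet at 0 absorbed into V; Neumann datum at x = 6 contributes the boundary term).
Substituting f(x) = x^2 - 2*x - 1, the right-hand side is ∫_0^6 (x^2 - 2*x - 1) v dx + 2·v(6).


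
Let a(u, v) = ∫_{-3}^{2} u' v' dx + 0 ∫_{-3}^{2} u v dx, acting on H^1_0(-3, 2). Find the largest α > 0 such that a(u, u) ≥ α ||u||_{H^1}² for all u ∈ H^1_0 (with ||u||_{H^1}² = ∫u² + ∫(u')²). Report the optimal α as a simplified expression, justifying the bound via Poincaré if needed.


α = π^2/(π^2 + 25)

Coercivity of a(·,·) on H^1_0(-3, 2) means a(u, u) ≥ α ||u||_{H^1}² for every u ∈ H^1_0.
The interval has length L = 5, and Poincaré/coercivity depend only on L. Here a(u, u) = ∫(u')² + (0)·∫u².
Here c = 0, so a(u,u) = ∫(u')² alone. The condition a(u,u) ≥ α||u||_{H^1}² reads (1−α)∫(u')² ≥ (α−c)∫u². Any admissible α is ≤ 1 (rapidly oscillating u have ∫u²/∫(u')² → 0), and α = 1 would force 0 ≥ (1−c)∫u², impossible since c < 1; so 1−α > 0. By the sharp Poincaré inequality on H^1_0 of an interval of length L, ∫(u')² ≥ (π/L)²∫u² with equality for the first sine mode sin(π(x−x₀)/L) (x₀ the left endpoint), so the inequality holds for all u iff (1−α)(π/L)² ≥ α − c, i.e. α ≤ ((π/L)² + c)/((π/L)² + 1) = (1 + c(L/π)²)/(1 + (L/π)²). (Direct route, valid since c ≤ 0: Poincaré gives c∫u² ≥ c(L/π)²∫(u')², so a(u,u) ≥ (1 + c(L/π)²)∫(u')², while ||u||_{H^1}² ≤ (1 + (L/π)²)∫(u')²; dividing yields the same α.) With (π/L)² = π^2/25 and c = 0, the largest admissible constant is α = ((π/L)² + c)/((π/L)² + 1).
Simplifying, α = π^2/(π^2 + 25).


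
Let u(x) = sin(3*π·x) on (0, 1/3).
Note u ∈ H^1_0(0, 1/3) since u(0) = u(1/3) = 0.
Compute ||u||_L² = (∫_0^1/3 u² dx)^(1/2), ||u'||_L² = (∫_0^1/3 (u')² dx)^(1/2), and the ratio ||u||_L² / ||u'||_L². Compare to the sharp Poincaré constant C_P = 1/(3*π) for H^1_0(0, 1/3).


||u||_L² / ||u'||_L² = 1/(3*π) = C_P.

u(x) = sin(3*π·x), so u'(x) = 3*π*cos(3*π*x).
Writing u(x) = A·sin(kπx/L) with A = 1 and k = 1, use ∫_0^L sin²(kπx/L) dx = L/2 and ∫_0^L cos²(kπx/L) dx = L/2.
u² = 1·sin²(3*π·x) and (u')² = 9*π^2·cos²(3*π·x), and each of sin², cos² integrates to L/2 = 1/6 over (0, 1/3).
∫_0^1/3 u² dx = 1/6, so ||u||_L² = sqrt(6)/6.
∫_0^1/3 (u')² dx = 3*π^2/2, so ||u'||_L² = sqrt(6)*π/2.
Ratio ||u||_L² / ||u'||_L² = 1/(3*π).
Sharp Poincaré constant on H^1_0(0, 1/3) is C_P = L/π = 1/(3*π), achieved by sin(3*π·x).
This is the k = 1 eigenfunction (up to amplitude), so the ratio equals the sharp Poincaré constant exactly.


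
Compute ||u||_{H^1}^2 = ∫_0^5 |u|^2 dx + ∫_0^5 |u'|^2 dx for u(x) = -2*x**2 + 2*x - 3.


||u||_{H^1}^2 = 6895/3

The H^1 norm (squared) on an interval (0, L) is
  ||u||_{H^1}^2 = ∫_0^L u(x)^2 dx + ∫_0^L u'(x)^2 dx.
Compute u'(x) = 2 - 4*x.
Then u(x)^2 = 4*x**4 - 8*x**3 + 16*x**2 - 12*x + 9 and u'(x)^2 = 16*x**2 - 16*x + 4.
Integrate each monomial from 0 to 5 using ∫_0^5 c·x^n dx = c·5^(n+1)/(n+1):
  ∫_0^5 u(x)^2 dx = ∫_0^5 (4*x^4 - 8*x^3 + 16*x^2 - 12*x + 9) dx. Term by term:
    ∫_0^5 4*x^4 dx = 2500;  ∫_0^5 -8*x^3 dx = -1250;  ∫_0^5 16*x^2 dx = 2000/3;
    ∫_0^5 -12*x dx = -150;  ∫_0^5 9 dx = 45.
  Sum: 2500 − 1250 + 2000/3 − 150 + 45 = 5435/3.
  ∫_0^5 u'(x)^2 dx = ∫_0^5 (16*x^2 - 16*x + 4) dx. Term by term:
    ∫_0^5 16*x^2 dx = 2000/3;  ∫_0^5 -16*x dx = -200;  ∫_0^5 4 dx = 20.
  Sum: 2000/3 − 200 + 20 = 1460/3.
Adding: ||u||_{H^1}^2 = 5435/3 + 1460/3 = 6895/3.


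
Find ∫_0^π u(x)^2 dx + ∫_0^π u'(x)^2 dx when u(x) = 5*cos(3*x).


||u||_{H^1(0,π)}^2 = 125*π

u'(x) = -15*sin(3*x).
Expand u² and (u')² and integrate term by term on (0, π), using: for integers n ≥ 1, ∫_0^π sin²(nx) dx = ∫_0^π cos²(nx) dx = π/2; for n ≠ n', ∫_0^π sin(nx)sin(n'x) dx = ∫_0^π cos(nx)cos(n'x) dx = 0; and by product-to-sum, ∫_0^π sin(nx)cos(n'x) dx = ½∫_0^π [sin((n+n')x) + sin((n−n')x)] dx, which is 0 when n+n' is even and 2n/(n²−n'²) when n+n' is odd (it need not vanish on (0, π)).
  u² squared terms: (5)²·∫cos(3x)² dx = 25·π/2 = 25*π/2.
  So ∫_0^π u² dx = 25*π/2.
  (u')² squared terms: (-15)²·∫sin(3x)² dx = 225·π/2 = 225*π/2.
  So ∫_0^π (u')² dx = 225*π/2.
||u||_{H^1}^2 = (25*π/2) + (225*π/2) = 125*π.


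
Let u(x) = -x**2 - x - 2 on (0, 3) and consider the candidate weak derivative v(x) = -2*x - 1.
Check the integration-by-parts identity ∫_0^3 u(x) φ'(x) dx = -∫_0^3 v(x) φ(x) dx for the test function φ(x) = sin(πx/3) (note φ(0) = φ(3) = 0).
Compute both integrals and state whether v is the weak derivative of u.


LHS = 24/π, RHS = 24/π. Yes, v = u' weakly.

u(x) = -x**2 - x - 2, classical derivative u'(x) = -2*x - 1.
φ(x) = sin(πx/3), so φ'(x) = π*cos(π*x/3)/3.
Note φ(0) = φ(3) = 0, so the boundary term u·φ vanishes.
LHS = ∫_0^3 u(x) φ'(x) dx = ∫_0^3 (-π*x^2*cos(π*x/3)/3 - π*x*cos(π*x/3)/3 - 2*π*cos(π*x/3)/3) dx. Term by term:
  ∫_0^3 -2*π*cos(π*x/3)/3 dx = 0;  ∫_0^3 -π*x*cos(π*x/3)/3 dx = 6/π;  ∫_0^3 -π*x^2*cos(π*x/3)/3 dx = 18/π.
Sum: 0 + 6/π + 18/π = 24/π.
So LHS = 24/π.
∫_0^3 v(x) φ(x) dx = ∫_0^3 (-2*x*sin(π*x/3) - sin(π*x/3)) dx. Term by term:
  ∫_0^3 -sin(π*x/3) dx = -6/π;  ∫_0^3 -2*x*sin(π*x/3) dx = -18/π.
Sum: -6/π − 18/π = -24/π.
So RHS = -∫_0^3 v(x) φ(x) dx = 24/π.
LHS = RHS, so the identity holds for this test φ.
Moreover u is smooth here and v(x) = u'(x) = -2*x - 1 pointwise, so the identity holds for every test function. Hence v is the weak derivative of u.


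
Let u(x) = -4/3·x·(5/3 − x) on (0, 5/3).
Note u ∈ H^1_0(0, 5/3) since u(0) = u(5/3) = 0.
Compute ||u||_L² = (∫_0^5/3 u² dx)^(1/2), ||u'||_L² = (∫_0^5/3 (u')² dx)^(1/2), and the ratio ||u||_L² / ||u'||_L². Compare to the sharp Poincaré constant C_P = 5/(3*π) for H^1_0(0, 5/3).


||u||_L² / ||u'||_L² = sqrt(10)/6 < C_P = 5/(3*π).

u(x) = -4/3·x·(5/3 − x), so u'(x) = 8*x/3 - 20/9.
u(x) = -4/3·x·(5/3 − x) vanishes at x = 0 and x = 5/3, so u ∈ H^1_0(0, 5/3). Differentiate via the product rule and integrate the resulting polynomials term by term.
  ∫_0^5/3 u² dx = ∫_0^5/3 (16*x^4/9 - 160*x^3/27 + 400*x^2/81) dx. Term by term:
    ∫_0^5/3 16*x^4/9 dx = 10000/2187;  ∫_0^5/3 -160*x^3/27 dx = -25000/2187;  ∫_0^5/3 400*x^2/81 dx = 50000/6561.
  Sum: 10000/2187 − 25000/2187 + 50000/6561 = 5000/6561.
  ∫_0^5/3 (u')² dx = ∫_0^5/3 (64*x^2/9 - 320*x/27 + 400/81) dx. Term by term:
    ∫_0^5/3 64*x^2/9 dx = 8000/729;  ∫_0^5/3 -320*x/27 dx = -4000/243;  ∫_0^5/3 400/81 dx = 2000/243.
  Sum: 8000/729 − 4000/243 + 2000/243 = 2000/729.
∫_0^5/3 u² dx = 5000/6561, so ||u||_L² = 50*sqrt(2)/81.
∫_0^5/3 (u')² dx = 2000/729, so ||u'||_L² = 20*sqrt(5)/27.
Ratio ||u||_L² / ||u'||_L² = sqrt(10)/6.
Sharp Poincaré constant on H^1_0(0, 5/3) is C_P = L/π = 5/(3*π), achieved by sin(3*π/5·x).
A polynomial bump cannot attain the sharp Poincaré constant (only the first sine eigenfunction does), so the ratio is strictly less than C_P, consistent with ||u||_L² ≤ C_P ||u'||_L².


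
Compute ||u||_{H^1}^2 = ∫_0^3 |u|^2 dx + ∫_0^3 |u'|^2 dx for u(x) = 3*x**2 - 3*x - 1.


||u||_{H^1}^2 = 3189/10

The H^1 norm (squared) on an interval (0, L) is
  ||u||_{H^1}^2 = ∫_0^L u(x)^2 dx + ∫_0^L u'(x)^2 dx.
Compute u'(x) = 6*x - 3.
Then u(x)^2 = 9*x**4 - 18*x**3 + 3*x**2 + 6*x + 1 and u'(x)^2 = 36*x**2 - 36*x + 9.
Integrate each monomial from 0 to 3 using ∫_0^3 c·x^n dx = c·3^(n+1)/(n+1):
  ∫_0^3 u(x)^2 dx = ∫_0^3 (9*x^4 - 18*x^3 + 3*x^2 + 6*x + 1) dx. Term by term:
    ∫_0^3 9*x^4 dx = 2187/5;  ∫_0^3 -18*x^3 dx = -729/2;  ∫_0^3 3*x^2 dx = 27;
    ∫_0^3 6*x dx = 27;  ∫_0^3 1 dx = 3.
  Sum: 2187/5 − 729/2 + 27 + 27 + 3 = 1299/10.
  ∫_0^3 u'(x)^2 dx = ∫_0^3 (36*x^2 - 36*x + 9) dx. Term by term:
    ∫_0^3 36*x^2 dx = 324;  ∫_0^3 -36*x dx = -162;  ∫_0^3 9 dx = 27.
  Sum: 324 − 162 + 27 = 189.
Adding: ||u||_{H^1}^2 = 1299/10 + 189 = 3189/10.


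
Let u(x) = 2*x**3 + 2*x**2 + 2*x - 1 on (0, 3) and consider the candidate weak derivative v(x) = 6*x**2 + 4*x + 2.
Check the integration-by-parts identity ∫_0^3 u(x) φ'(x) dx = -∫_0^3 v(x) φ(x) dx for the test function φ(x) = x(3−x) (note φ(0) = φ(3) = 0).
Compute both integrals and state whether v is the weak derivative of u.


LHS = -1089/10, RHS = -1089/10. Yes, v = u' weakly.

u(x) = 2*x**3 + 2*x**2 + 2*x - 1, classical derivative u'(x) = 6*x**2 + 4*x + 2.
φ(x) = x(3−x), so φ'(x) = 3 - 2*x.
Note φ(0) = φ(3) = 0, so the boundary term u·φ vanishes.
LHS = ∫_0^3 u(x) φ'(x) dx = ∫_0^3 (-4*x^4 + 2*x^3 + 2*x^2 + 8*x - 3) dx. Term by term:
  ∫_0^3 -4*x^4 dx = -972/5;  ∫_0^3 2*x^3 dx = 81/2;  ∫_0^3 2*x^2 dx = 18;
  ∫_0^3 8*x dx = 36;  ∫_0^3 -3 dx = -9.
Sum: -972/5 + 81/2 + 18 + 36 − 9 = -1089/10.
So LHS = -1089/10.
∫_0^3 v(x) φ(x) dx = ∫_0^3 (-6*x^4 + 14*x^3 + 10*x^2 + 6*x) dx. Term by term:
  ∫_0^3 -6*x^4 dx = -1458/5;  ∫_0^3 14*x^3 dx = 567/2;  ∫_0^3 10*x^2 dx = 90;
  ∫_0^3 6*x dx = 27.
Sum: -1458/5 + 567/2 + 90 + 27 = 1089/10.
So RHS = -∫_0^3 v(x) φ(x) dx = -1089/10.
LHS = RHS, so the identity holds for this test φ.
Moreover u is smooth here and v(x) = u'(x) = 6*x**2 + 4*x + 2 pointwise, so the identity holds for every test function. Hence v is the weak derivative of u.


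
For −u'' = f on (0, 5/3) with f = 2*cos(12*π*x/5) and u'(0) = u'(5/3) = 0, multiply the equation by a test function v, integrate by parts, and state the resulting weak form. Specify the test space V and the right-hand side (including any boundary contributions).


V = H^1(0, 5/3) (no boundary constraint on v; u is determined up to an additive constant); weak form: ∫_0^5/3 u'v' dx = ∫_0^5/3 (2*cos(12*π*x/5)) v dx for all v ∈ V.

Multiply both sides by a test function v and integrate from 0 to 5/3:
  ∫_0^5/3 −u''(x) v(x) dx = ∫_0^5/3 f(x) v(x) dx.
Integrate the LHS by parts once:
  ∫_0^5/3 −u'' v dx = −[u'(x) v(x)]_0^5/3 + ∫_0^5/3 u'(x) v'(x) dx.
Thus ∫_0^5/3 u'(x) v'(x) dx = ∫_0^5/3 f(x) v(x) dx + [u'(x) v(x)]_0^5/3.
Choose V so that boundary terms are either known or forced to vanish.
u has homogeneous Neumann: u'(0) = u'(5/3) = 0. So [u' v]_0^5/3 = 0·v(5/3) − 0·v(0) = 0 for any v; take V = H^1(0, 5/3).
Weak formulation: find u (satisfying any essential BC) such that ∫_0^5/3 u'(x) v'(x) dx = ∫_0^5/3 f v dx for all v ∈ V (homogeneous Neumann, so boundary terms vanish).
Substituting f(x) = 2*cos(12*π*x/5), the right-hand side is ∫_0^5/3 (2*cos(12*π*x/5)) v dx.
Compatibility check (pure Neumann): taking v ≡ 1 ∈ V gives 0 = ∫_0^5/3 f dx + (0) − (0), i.e. ∫_0^5/3 f dx must equal u'(0) − u'(5/3) = 0. Indeed ∫_0^5/3 (2*cos(12*π*x/5)) dx = 0, so the data are compatible. The solution is then unique only up to an additive constant (fix it e.g. by requiring ∫_0^5/3 u dx = 0).


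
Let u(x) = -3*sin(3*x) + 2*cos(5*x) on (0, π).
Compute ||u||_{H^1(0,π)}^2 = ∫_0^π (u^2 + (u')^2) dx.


||u||_{H^1(0,π)}^2 = 97*π

u'(x) = -10*sin(5*x) - 9*cos(3*x).
Expand u² and (u')² and integrate term by term on (0, π), using: for integers n ≥ 1, ∫_0^π sin²(nx) dx = ∫_0^π cos²(nx) dx = π/2; for n ≠ n', ∫_0^π sin(nx)sin(n'x) dx = ∫_0^π cos(nx)cos(n'x) dx = 0; and by product-to-sum, ∫_0^π sin(nx)cos(n'x) dx = ½∫_0^π [sin((n+n')x) + sin((n−n')x)] dx, which is 0 when n+n' is even and 2n/(n²−n'²) when n+n' is odd (it need not vanish on (0, π)).
  u² squared terms: (-3)²·∫sin(3x)² dx = 9·π/2 = 9*π/2;  (2)²·∫cos(5x)² dx = 4·π/2 = 2*π.
  u² cross terms: 2·(-3)·(2)·∫sin(3x)·cos(5x) dx = -12·(0) = 0.
  So ∫_0^π u² dx = 9*π/2 + 2*π + 0 = 13*π/2.
  (u')² squared terms: (-10)²·∫sin(5x)² dx = 100·π/2 = 50*π;  (-9)²·∫cos(3x)² dx = 81·π/2 = 81*π/2.
  (u')² cross terms: 2·(-10)·(-9)·∫sin(5x)·cos(3x) dx = 180·(0) = 0.
  So ∫_0^π (u')² dx = 50*π + 81*π/2 + 0 = 181*π/2.
||u||_{H^1}^2 = (13*π/2) + (181*π/2) = 97*π.


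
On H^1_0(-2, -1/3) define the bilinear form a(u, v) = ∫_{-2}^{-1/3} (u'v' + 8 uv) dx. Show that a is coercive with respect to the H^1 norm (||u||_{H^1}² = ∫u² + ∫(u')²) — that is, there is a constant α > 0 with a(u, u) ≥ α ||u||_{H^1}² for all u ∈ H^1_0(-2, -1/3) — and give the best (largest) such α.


α = 1

Coercivity of a(·,·) on H^1_0(-2, -1/3) means a(u, u) ≥ α ||u||_{H^1}² for every u ∈ H^1_0.
The interval has length L = 5/3, and Poincaré/coercivity depend only on L. Here a(u, u) = ∫(u')² + (8)·∫u².
Here c = 8 ≥ 1, so a(u,u) = ∫(u')² + c∫u² ≥ ∫(u')² + ∫u² = ||u||_{H^1}², i.e. α = 1 works. No larger α is possible: a(u,u) ≥ α||u||_{H^1}² means (1−α)∫(u')² ≥ (α−c)∫u², and for the modes u_n = sin(nπ(x−x₀)/L) (x₀ the left endpoint) one has ∫u_n²/∫(u_n')² = (L/(nπ))² → 0, so a(u_n,u_n)/||u_n||_{H^1}² → 1. Hence the optimal constant is α = 1.
Therefore α = 1.


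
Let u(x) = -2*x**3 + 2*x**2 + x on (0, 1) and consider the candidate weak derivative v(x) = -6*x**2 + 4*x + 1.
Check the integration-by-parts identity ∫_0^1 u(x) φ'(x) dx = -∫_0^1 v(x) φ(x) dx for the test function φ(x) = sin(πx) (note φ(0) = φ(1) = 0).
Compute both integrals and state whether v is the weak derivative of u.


LHS = -24/π^3, RHS = -24/π^3. Yes, v = u' weakly.

u(x) = -2*x**3 + 2*x**2 + x, classical derivative u'(x) = -6*x**2 + 4*x + 1.
φ(x) = sin(πx), so φ'(x) = π*cos(π*x).
Note φ(0) = φ(1) = 0, so the boundary term u·φ vanishes.
LHS = ∫_0^1 u(x) φ'(x) dx = ∫_0^1 (-2*π*x^3*cos(π*x) + 2*π*x^2*cos(π*x) + π*x*cos(π*x)) dx. Term by term:
  ∫_0^1 π*x*cos(π*x) dx = -2/π;  ∫_0^1 -2*π*x^3*cos(π*x) dx = -24/π^3 + 6/π;  ∫_0^1 2*π*x^2*cos(π*x) dx = -4/π.
Sum: -2/π + -24/π^3 + 6/π − 4/π = -24/π^3.
So LHS = -24/π^3.
∫_0^1 v(x) φ(x) dx = ∫_0^1 (-6*x^2*sin(π*x) + 4*x*sin(π*x) + sin(π*x)) dx. Term by term:
  ∫_0^1 -6*x^2*sin(π*x) dx = -6/π + 24/π^3;  ∫_0^1 4*x*sin(π*x) dx = 4/π;  ∫_0^1 sin(π*x) dx = 2/π.
Sum: -6/π + 24/π^3 + 4/π + 2/π = 24/π^3.
So RHS = -∫_0^1 v(x) φ(x) dx = -24/π^3.
LHS = RHS, so the identity holds for this test φ.
Moreover u is smooth here and v(x) = u'(x) = -6*x**2 + 4*x + 1 pointwise, so the identity holds for every test function. Hence v is the weak derivative of u.


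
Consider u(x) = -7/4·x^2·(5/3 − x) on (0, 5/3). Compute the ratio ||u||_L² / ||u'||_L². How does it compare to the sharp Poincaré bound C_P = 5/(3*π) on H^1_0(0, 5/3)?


||u||_L² / ||u'||_L² = 5*sqrt(14)/42 < C_P = 5/(3*π).

u(x) = -7/4·x^2·(5/3 − x), so u'(x) = 7*x*(9*x - 10)/12.
u(x) = -7/4·x^2·(5/3 − x) vanishes at x = 0 and x = 5/3, so u ∈ H^1_0(0, 5/3). Differentiate via the product rule and integrate the resulting polynomials term by term.
  ∫_0^5/3 u² dx = ∫_0^5/3 (49*x^6/16 - 245*x^5/24 + 1225*x^4/144) dx. Term by term:
    ∫_0^5/3 49*x^6/16 dx = 546875/34992;  ∫_0^5/3 -245*x^5/24 dx = -3828125/104976;  ∫_0^5/3 1225*x^4/144 dx = 765625/34992.
  Sum: 546875/34992 − 3828125/104976 + 765625/34992 = 109375/104976.
  ∫_0^5/3 (u')² dx = ∫_0^5/3 (441*x^4/16 - 245*x^3/4 + 1225*x^2/36) dx. Term by term:
    ∫_0^5/3 441*x^4/16 dx = 30625/432;  ∫_0^5/3 -245*x^3/4 dx = -153125/1296;  ∫_0^5/3 1225*x^2/36 dx = 153125/2916.
  Sum: 30625/432 − 153125/1296 + 153125/2916 = 30625/5832.
∫_0^5/3 u² dx = 109375/104976, so ||u||_L² = 125*sqrt(7)/324.
∫_0^5/3 (u')² dx = 30625/5832, so ||u'||_L² = 175*sqrt(2)/108.
Ratio ||u||_L² / ||u'||_L² = 5*sqrt(14)/42.
Sharp Poincaré constant on H^1_0(0, 5/3) is C_P = L/π = 5/(3*π), achieved by sin(3*π/5·x).
A polynomial bump cannot attain the sharp Poincaré constant (only the first sine eigenfunction does), so the ratio is strictly less than C_P, consistent with ||u||_L² ≤ C_P ||u'||_L².


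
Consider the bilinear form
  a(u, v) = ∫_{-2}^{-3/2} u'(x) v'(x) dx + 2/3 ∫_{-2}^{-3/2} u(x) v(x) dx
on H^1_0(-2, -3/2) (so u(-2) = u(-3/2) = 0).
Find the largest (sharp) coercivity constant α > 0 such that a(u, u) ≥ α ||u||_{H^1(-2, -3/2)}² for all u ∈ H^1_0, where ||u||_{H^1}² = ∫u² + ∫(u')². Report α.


α = 2*(1 + 6*π^2)/(3*(1 + 4*π^2))

Coercivity of a(·,·) on H^1_0(-2, -3/2) means a(u, u) ≥ α ||u||_{H^1}² for every u ∈ H^1_0.
The interval has length L = 1/2, and Poincaré/coercivity depend only on L. Here a(u, u) = ∫(u')² + (2/3)·∫u².
Here 0 < c = 2/3 < 1. The condition a(u,u) ≥ α||u||_{H^1}² reads (1−α)∫(u')² ≥ (α−c)∫u². Any admissible α is ≤ 1 (rapidly oscillating u have ∫u²/∫(u')² → 0), and α = 1 would force 0 ≥ (1−c)∫u², impossible since c < 1; so 1−α > 0. By the sharp Poincaré inequality on H^1_0 of an interval of length L, ∫(u')² ≥ (π/L)²∫u² with equality for the first sine mode sin(π(x−x₀)/L) (x₀ the left endpoint), so the inequality holds for all u iff (1−α)(π/L)² ≥ α − c, i.e. α ≤ ((π/L)² + c)/((π/L)² + 1) = (1 + c(L/π)²)/(1 + (L/π)²). With (π/L)² = 4*π^2 and c = 2/3, the largest admissible constant is α = ((π/L)² + c)/((π/L)² + 1).
Simplifying, α = 2*(1 + 6*π^2)/(3*(1 + 4*π^2)).


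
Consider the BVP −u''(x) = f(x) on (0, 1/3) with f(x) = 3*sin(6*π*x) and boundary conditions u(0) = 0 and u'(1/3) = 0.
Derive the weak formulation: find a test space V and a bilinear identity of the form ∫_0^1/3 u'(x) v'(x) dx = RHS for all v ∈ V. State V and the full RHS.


V = {v ∈ H^1(0, 1/3) : v(0) = 0} (test functions vanish at x = 0 where u is specified); weak form: ∫_0^1/3 u'v' dx = ∫_0^1/3 (3*sin(6*π*x)) v dx for all v ∈ V.

Multiply both sides by a test function v and integrate from 0 to 1/3:
  ∫_0^1/3 −u''(x) v(x) dx = ∫_0^1/3 f(x) v(x) dx.
Integrate the LHS by parts once:
  ∫_0^1/3 −u'' v dx = −[u'(x) v(x)]_0^1/3 + ∫_0^1/3 u'(x) v'(x) dx.
Thus ∫_0^1/3 u'(x) v'(x) dx = ∫_0^1/3 f(x) v(x) dx + [u'(x) v(x)]_0^1/3.
Choose V so that boundary terms are either known or forced to vanish.
Mixed BC: u(0) = 0 (Dirichlet) and u'(1/3) = 0 (Neumann). Define V = {v ∈ H^1(0, 1/3) : v(0) = 0}. Then [u' v]_0^1/3 = u'(1/3)·v(1/3) − u'(0)·0 = 0.
Weak formulation: find u (satisfying any essential BC) such that ∫_0^1/3 u'(x) v'(x) dx = ∫_0^1/3 f v dx for all v ∈ V (Dirichlet at 0 absorbed into V; the Neumann datum at x = 1/3 is zero, so no boundary term remains).
Substituting f(x) = 3*sin(6*π*x), the right-hand side is ∫_0^1/3 (3*sin(6*π*x)) v dx.


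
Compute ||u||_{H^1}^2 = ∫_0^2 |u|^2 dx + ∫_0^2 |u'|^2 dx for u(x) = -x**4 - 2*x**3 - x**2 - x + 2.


||u||_{H^1}^2 = 520078/315

The H^1 norm (squared) on an interval (0, L) is
  ||u||_{H^1}^2 = ∫_0^L u(x)^2 dx + ∫_0^L u'(x)^2 dx.
Compute u'(x) = -4*x**3 - 6*x**2 - 2*x - 1.
Then u(x)^2 = x**8 + 4*x**7 + 6*x**6 + 6*x**5 + x**4 - 6*x**3 - 3*x**2 - 4*x + 4 and u'(x)^2 = 16*x**6 + 48*x**5 + 52*x**4 + 32*x**3 + 16*x**2 + 4*x + 1.
Integrate each monomial from 0 to 2 using ∫_0^2 c·x^n dx = c·2^(n+1)/(n+1):
  ∫_0^2 u(x)^2 dx = ∫_0^2 (x^8 + 4*x^7 + 6*x^6 + 6*x^5 + x^4 - 6*x^3 - 3*x^2 - 4*x + 4) dx. Term by term:
    ∫_0^2 x^8 dx = 512/9;  ∫_0^2 4*x^7 dx = 128;  ∫_0^2 6*x^6 dx = 768/7;
    ∫_0^2 6*x^5 dx = 64;  ∫_0^2 x^4 dx = 32/5;  ∫_0^2 -6*x^3 dx = -24;
    ∫_0^2 -3*x^2 dx = -8;  ∫_0^2 -4*x dx = -8;  ∫_0^2 4 dx = 8.
  Sum: 512/9 + 128 + 768/7 + 64 + 32/5 − 24 − 8 − 8 + 8 = 104896/315.
  ∫_0^2 u'(x)^2 dx = ∫_0^2 (16*x^6 + 48*x^5 + 52*x^4 + 32*x^3 + 16*x^2 + 4*x + 1) dx. Term by term:
    ∫_0^2 16*x^6 dx = 2048/7;  ∫_0^2 48*x^5 dx = 512;  ∫_0^2 52*x^4 dx = 1664/5;
    ∫_0^2 32*x^3 dx = 128;  ∫_0^2 16*x^2 dx = 128/3;  ∫_0^2 4*x dx = 8;
    ∫_0^2 1 dx = 2.
  Sum: 2048/7 + 512 + 1664/5 + 128 + 128/3 + 8 + 2 = 138394/105.
Adding: ||u||_{H^1}^2 = 104896/315 + 138394/105 = 520078/315.


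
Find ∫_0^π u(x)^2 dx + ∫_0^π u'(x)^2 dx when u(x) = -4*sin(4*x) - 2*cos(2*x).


||u||_{H^1(0,π)}^2 = 146*π

u'(x) = 4*sin(2*x) - 16*cos(4*x).
Expand u² and (u')² and integrate term by term on (0, π), using: for integers n ≥ 1, ∫_0^π sin²(nx) dx = ∫_0^π cos²(nx) dx = π/2; for n ≠ n', ∫_0^π sin(nx)sin(n'x) dx = ∫_0^π cos(nx)cos(n'x) dx = 0; and by product-to-sum, ∫_0^π sin(nx)cos(n'x) dx = ½∫_0^π [sin((n+n')x) + sin((n−n')x)] dx, which is 0 when n+n' is even and 2n/(n²−n'²) when n+n' is odd (it need not vanish on (0, π)).
  u² squared terms: (-4)²·∫sin(4x)² dx = 16·π/2 = 8*π;  (-2)²·∫cos(2x)² dx = 4·π/2 = 2*π.
  u² cross terms: 2·(-4)·(-2)·∫sin(4x)·cos(2x) dx = 16·(0) = 0.
  So ∫_0^π u² dx = 8*π + 2*π + 0 = 10*π.
  (u')² squared terms: (-16)²·∫cos(4x)² dx = 256·π/2 = 128*π;  (4)²·∫sin(2x)² dx = 16·π/2 = 8*π.
  (u')² cross terms: 2·(-16)·(4)·∫cos(4x)·sin(2x) dx = -128·(0) = 0.
  So ∫_0^π (u')² dx = 128*π + 8*π + 0 = 136*π.
||u||_{H^1}^2 = (10*π) + (136*π) = 146*π.


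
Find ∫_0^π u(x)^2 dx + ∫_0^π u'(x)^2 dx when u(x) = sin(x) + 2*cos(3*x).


||u||_{H^1(0,π)}^2 = 21*π

u'(x) = -6*sin(3*x) + cos(x).
Expand u² and (u')² and integrate term by term on (0, π), using: for integers n ≥ 1, ∫_0^π sin²(nx) dx = ∫_0^π cos²(nx) dx = π/2; for n ≠ n', ∫_0^π sin(nx)sin(n'x) dx = ∫_0^π cos(nx)cos(n'x) dx = 0; and by product-to-sum, ∫_0^π sin(nx)cos(n'x) dx = ½∫_0^π [sin((n+n')x) + sin((n−n')x)] dx, which is 0 when n+n' is even and 2n/(n²−n'²) when n+n' is odd (it need not vanish on (0, π)).
  u² squared terms: (2)²·∫cos(3x)² dx = 4·π/2 = 2*π;  (1)²·∫sin(x)² dx = 1·π/2 = π/2.
  u² cross terms: 2·(2)·(1)·∫cos(3x)·sin(x) dx = 4·(0) = 0.
  So ∫_0^π u² dx = 2*π + π/2 + 0 = 5*π/2.
  (u')² squared terms: (-6)²·∫sin(3x)² dx = 36·π/2 = 18*π;  (1)²·∫cos(x)² dx = 1·π/2 = π/2.
  (u')² cross terms: 2·(-6)·(1)·∫sin(3x)·cos(x) dx = -12·(0) = 0.
  So ∫_0^π (u')² dx = 18*π + π/2 + 0 = 37*π/2.
||u||_{H^1}^2 = (5*π/2) + (37*π/2) = 21*π.


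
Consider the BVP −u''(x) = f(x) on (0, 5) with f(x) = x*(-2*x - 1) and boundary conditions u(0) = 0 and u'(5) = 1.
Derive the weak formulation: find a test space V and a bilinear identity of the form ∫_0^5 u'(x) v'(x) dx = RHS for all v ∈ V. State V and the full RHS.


V = {v ∈ H^1(0, 5) : v(0) = 0} (test functions vanish at x = 0 where u is specified); weak form: ∫_0^5 u'v' dx = ∫_0^5 (x*(-2*x - 1)) v dx + v(5) for all v ∈ V.

Multiply both sides by a test function v and integrate from 0 to 5:
  ∫_0^5 −u''(x) v(x) dx = ∫_0^5 f(x) v(x) dx.
Integrate the LHS by parts once:
  ∫_0^5 −u'' v dx = −[u'(x) v(x)]_0^5 + ∫_0^5 u'(x) v'(x) dx.
Thus ∫_0^5 u'(x) v'(x) dx = ∫_0^5 f(x) v(x) dx + [u'(x) v(x)]_0^5.
Choose V so that boundary terms are either known or forced to vanish.
Mixed BC: u(0) = 0 (Dirichlet) and u'(5) = 1 (Neumann). Define V = {v ∈ H^1(0, 5) : v(0) = 0}. Then [u' v]_0^5 = u'(5)·v(5) − u'(0)·0 = v(5).
Weak formulation: find u (satisfying any essential BC) such that ∫_0^5 u'(x) v'(x) dx = ∫_0^5 f v dx + v(5) for all v ∈ V (Dirichlet at 0 absorbed into V; Neumann datum at x = 5 contributes the boundary term).
Substituting f(x) = x*(-2*x - 1), the right-hand side is ∫_0^5 (x*(-2*x - 1)) v dx + v(5).
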